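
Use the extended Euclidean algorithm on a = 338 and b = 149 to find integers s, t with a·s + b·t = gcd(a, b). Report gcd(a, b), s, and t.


Euclidean algorithm on (338, 149) — divide until remainder is 0:
  338 = 2 · 149 + 40
  149 = 3 · 40 + 29
  40 = 1 · 29 + 11
  29 = 2 · 11 + 7
  11 = 1 · 7 + 4
  7 = 1 · 4 + 3
  4 = 1 · 3 + 1
  3 = 3 · 1 + 0
gcd(338, 149) = 1.
Track Bezout coefficients alongside the remainders: start with r₀ = 338 = a·1 + b·0 (s = 1, t = 0) and r₁ = 149 = a·0 + b·1 (s = 0, t = 1); each new remainder r_{k+1} = r_{k-1} − q_k·r_k inherits s_{k+1} = s_{k-1} − q_k·s_k, t_{k+1} = t_{k-1} − q_k·t_k, so r_k = a·s_k + b·t_k at every step:
  q = 2: r = 40, s = 1 − 2·0 = 1, t = 0 − 2·1 = -2  (check: 338·1 + 149·(-2) = 40)
  q = 3: r = 29, s = 0 − 3·1 = -3, t = 1 − 3·(-2) = 7  (check: 338·(-3) + 149·7 = 29)
  q = 1: r = 11, s = 1 − 1·(-3) = 4, t = -2 − 1·7 = -9  (check: 338·4 + 149·(-9) = 11)
  q = 2: r = 7, s = -3 − 2·4 = -11, t = 7 − 2·(-9) = 25  (check: 338·(-11) + 149·25 = 7)
  q = 1: r = 4, s = 4 − 1·(-11) = 15, t = -9 − 1·25 = -34  (check: 338·15 + 149·(-34) = 4)
  q = 1: r = 3, s = -11 − 1·15 = -26, t = 25 − 1·(-34) = 59  (check: 338·(-26) + 149·59 = 3)
  q = 1: r = 1, s = 15 − 1·(-26) = 41, t = -34 − 1·59 = -93  (check: 338·41 + 149·(-93) = 1)
The row with r = 1 (the gcd) gives the Bezout coefficients s = 41, t = -93.
Result: 338 · (41) + 149 · (-93) = 1.

gcd(338, 149) = 1; s = 41, t = -93 (check: 338·41 + 149·(-93) = 1).


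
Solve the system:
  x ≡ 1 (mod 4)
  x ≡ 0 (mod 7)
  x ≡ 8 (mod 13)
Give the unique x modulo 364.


Moduli 4, 7, 13 are pairwise coprime; by CRT there is a unique solution modulo M = 4 · 7 · 13 = 364.
Solve pairwise, accumulating the modulus:
  Start with x ≡ 1 (mod 4).
  Combine with x ≡ 0 (mod 7): since gcd(4, 7) = 1, we get a unique residue mod 28.
    Write x = 1 + 4·t and substitute into x ≡ 0 (mod 7): 4·t ≡ 0 − 1 = -1 (mod 7).
    Reduce coefficients mod 7: 4·t ≡ 6 (mod 7).
    The inverse of 4 mod 7 is 2 (since 4·2 = 8 = 1·7 + 1), so t ≡ 2·6 = 12 ≡ 5 (mod 7).
    Then x = 1 + 4·5 = 21, valid modulo lcm(4, 7) = 28: x ≡ 21 (mod 28).
  Combine with x ≡ 8 (mod 13): since gcd(28, 13) = 1, we get a unique residue mod 364.
    Write x = 21 + 28·t and substitute into x ≡ 8 (mod 13): 28·t ≡ 8 − 21 = -13 (mod 13).
    Reduce coefficients mod 13: 2·t ≡ 0 (mod 13).
    The inverse of 2 mod 13 is 7 (since 2·7 = 14 = 1·13 + 1), so t ≡ 7·0 = 0 ≡ 0 (mod 13).
    Then x = 21 + 28·0 = 21, valid modulo lcm(28, 13) = 364: x ≡ 21 (mod 364).
Verify: 21 mod 4 = 1 ✓, 21 mod 7 = 0 ✓, 21 mod 13 = 8 ✓.

x ≡ 21 (mod 364).


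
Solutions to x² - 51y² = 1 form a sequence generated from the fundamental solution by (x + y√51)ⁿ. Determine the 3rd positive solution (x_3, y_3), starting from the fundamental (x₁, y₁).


Step 1: Find the fundamental solution (x₁, y₁) of x² - 51y² = 1.
  Expand √51 as a continued fraction. a₀ = ⌊√51⌋ = 7; iterate m_{k+1} = d_k·a_k − m_k, d_{k+1} = (51 − m_{k+1}²)/d_k, a_{k+1} = ⌊(a₀ + m_{k+1})/d_{k+1}⌋ (starting m₀ = 0, d₀ = 1), with convergents p_k = a_k·p_{k-1} + p_{k-2}, q_k = a_k·q_{k-1} + q_{k-2} (p₋₁ = 1, q₋₁ = 0):
  k = 0: a₀ = 7; p₀/q₀ = 7/1; p₀² − 51·q₀² = 49 − 51 = -2.
  k = 1: m = 7, d = 2, a = ⌊(7 + 7)/2⌋ = 7; p/q = (7·7 + 1)/(7·1 + 0) = 50/7; p² − 51·q² = 2500 − 2499 = 1.
  The first convergent with p² − 51·q² = 1 gives the fundamental solution (x₁, y₁) = (50, 7).
Step 2: Apply the recurrence (x_{n+1}, y_{n+1}) = (x₁x_n + 51y₁y_n, x₁y_n + y₁x_n) repeatedly.
  From (x_1, y_1) = (50, 7): x_2 = 50·50 + 51·7·7 = 4999; y_2 = 50·7 + 7·50 = 700.
  From (x_2, y_2) = (4999, 700): x_3 = 50·4999 + 51·7·700 = 499850; y_3 = 50·700 + 7·4999 = 69993.
Step 3: Verify x_3² - 51·y_3² = 249850022500 - 249850022499 = 1 (should be 1). ✓

(x_1, y_1) = (50, 7); (x_3, y_3) = (499850, 69993).


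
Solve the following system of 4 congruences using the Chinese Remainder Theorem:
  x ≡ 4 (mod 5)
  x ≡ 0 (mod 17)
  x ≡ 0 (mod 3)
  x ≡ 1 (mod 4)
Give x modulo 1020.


Product of moduli M = 5 · 17 · 3 · 4 = 1020.
Merge one congruence at a time:
  Start: x ≡ 4 (mod 5).
  Combine with x ≡ 0 (mod 17); new modulus lcm = 85.
    Write x = 4 + 5·t and substitute into x ≡ 0 (mod 17): 5·t ≡ 0 − 4 = -4 (mod 17).
    Reduce coefficients mod 17: 5·t ≡ 13 (mod 17).
    The inverse of 5 mod 17 is 7 (since 5·7 = 35 = 2·17 + 1), so t ≡ 7·13 = 91 ≡ 6 (mod 17).
    Then x = 4 + 5·6 = 34, valid modulo lcm(5, 17) = 85: x ≡ 34 (mod 85).
  Combine with x ≡ 0 (mod 3); new modulus lcm = 255.
    Write x = 34 + 85·t and substitute into x ≡ 0 (mod 3): 85·t ≡ 0 − 34 = -34 (mod 3).
    Reduce coefficients mod 3: 1·t ≡ 2 (mod 3).
    So t ≡ 2 (mod 3).
    Then x = 34 + 85·2 = 204, valid modulo lcm(85, 3) = 255: x ≡ 204 (mod 255).
  Combine with x ≡ 1 (mod 4); new modulus lcm = 1020.
    Write x = 204 + 255·t and substitute into x ≡ 1 (mod 4): 255·t ≡ 1 − 204 = -203 (mod 4).
    Reduce coefficients mod 4: 3·t ≡ 1 (mod 4).
    The inverse of 3 mod 4 is 3 (since 3·3 = 9 = 2·4 + 1), so t ≡ 3·1 = 3 ≡ 3 (mod 4).
    Then x = 204 + 255·3 = 969, valid modulo lcm(255, 4) = 1020: x ≡ 969 (mod 1020).
Verify against each original: 969 mod 5 = 4, 969 mod 17 = 0, 969 mod 3 = 0, 969 mod 4 = 1.

x ≡ 969 (mod 1020).


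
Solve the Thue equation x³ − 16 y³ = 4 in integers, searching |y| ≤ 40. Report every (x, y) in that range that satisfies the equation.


The equation is x³ - 16y³ = 4. For fixed y, x³ = 16·y³ + 4, so a solution requires the RHS to be a perfect cube.
Strategy: iterate y from -40 to 40, compute RHS = 16·y³ + 4, and check whether it is a (positive or negative) perfect cube.
Check small values of y:
  y = 0: RHS = 4 is not a perfect cube.
  y = 1: RHS = 20 is not a perfect cube.
  y = -1: RHS = -12 is not a perfect cube.
  y = 2: RHS = 132 is not a perfect cube.
  y = -2: RHS = -124 is not a perfect cube.
  y = 3: RHS = 436 is not a perfect cube.
  y = -3: RHS = -428 is not a perfect cube.
Continuing the search up to |y| = 40 finds no solutions either.
No (x, y) in the scanned range satisfies the equation.

No integer solutions with |y| ≤ 40.


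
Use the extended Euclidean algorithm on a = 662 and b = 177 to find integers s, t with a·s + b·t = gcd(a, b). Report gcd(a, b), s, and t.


Euclidean algorithm on (662, 177) — divide until remainder is 0:
  662 = 3 · 177 + 131
  177 = 1 · 131 + 46
  131 = 2 · 46 + 39
  46 = 1 · 39 + 7
  39 = 5 · 7 + 4
  7 = 1 · 4 + 3
  4 = 1 · 3 + 1
  3 = 3 · 1 + 0
gcd(662, 177) = 1.
Track Bezout coefficients alongside the remainders: start with r₀ = 662 = a·1 + b·0 (s = 1, t = 0) and r₁ = 177 = a·0 + b·1 (s = 0, t = 1); each new remainder r_{k+1} = r_{k-1} − q_k·r_k inherits s_{k+1} = s_{k-1} − q_k·s_k, t_{k+1} = t_{k-1} − q_k·t_k, so r_k = a·s_k + b·t_k at every step:
  q = 3: r = 131, s = 1 − 3·0 = 1, t = 0 − 3·1 = -3  (check: 662·1 + 177·(-3) = 131)
  q = 1: r = 46, s = 0 − 1·1 = -1, t = 1 − 1·(-3) = 4  (check: 662·(-1) + 177·4 = 46)
  q = 2: r = 39, s = 1 − 2·(-1) = 3, t = -3 − 2·4 = -11  (check: 662·3 + 177·(-11) = 39)
  q = 1: r = 7, s = -1 − 1·3 = -4, t = 4 − 1·(-11) = 15  (check: 662·(-4) + 177·15 = 7)
  q = 5: r = 4, s = 3 − 5·(-4) = 23, t = -11 − 5·15 = -86  (check: 662·23 + 177·(-86) = 4)
  q = 1: r = 3, s = -4 − 1·23 = -27, t = 15 − 1·(-86) = 101  (check: 662·(-27) + 177·101 = 3)
  q = 1: r = 1, s = 23 − 1·(-27) = 50, t = -86 − 1·101 = -187  (check: 662·50 + 177·(-187) = 1)
The row with r = 1 (the gcd) gives the Bezout coefficients s = 50, t = -187.
Result: 662 · (50) + 177 · (-187) = 1.

gcd(662, 177) = 1; s = 50, t = -187 (check: 662·50 + 177·(-187) = 1).


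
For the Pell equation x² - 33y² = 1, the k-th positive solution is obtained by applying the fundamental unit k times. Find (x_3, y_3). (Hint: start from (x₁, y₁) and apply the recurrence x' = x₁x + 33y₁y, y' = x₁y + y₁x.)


Step 1: Find the fundamental solution (x₁, y₁) of x² - 33y² = 1.
  Expand √33 as a continued fraction. a₀ = ⌊√33⌋ = 5; iterate m_{k+1} = d_k·a_k − m_k, d_{k+1} = (33 − m_{k+1}²)/d_k, a_{k+1} = ⌊(a₀ + m_{k+1})/d_{k+1}⌋ (starting m₀ = 0, d₀ = 1), with convergents p_k = a_k·p_{k-1} + p_{k-2}, q_k = a_k·q_{k-1} + q_{k-2} (p₋₁ = 1, q₋₁ = 0):
  k = 0: a₀ = 5; p₀/q₀ = 5/1; p₀² − 33·q₀² = 25 − 33 = -8.
  k = 1: m = 5, d = 8, a = ⌊(5 + 5)/8⌋ = 1; p/q = (1·5 + 1)/(1·1 + 0) = 6/1; p² − 33·q² = 36 − 33 = 3.
  k = 2: m = 3, d = 3, a = ⌊(5 + 3)/3⌋ = 2; p/q = (2·6 + 5)/(2·1 + 1) = 17/3; p² − 33·q² = 289 − 297 = -8.
  k = 3: m = 3, d = 8, a = ⌊(5 + 3)/8⌋ = 1; p/q = (1·17 + 6)/(1·3 + 1) = 23/4; p² − 33·q² = 529 − 528 = 1.
  The first convergent with p² − 33·q² = 1 gives the fundamental solution (x₁, y₁) = (23, 4).
Step 2: Apply the recurrence (x_{n+1}, y_{n+1}) = (x₁x_n + 33y₁y_n, x₁y_n + y₁x_n) repeatedly.
  From (x_1, y_1) = (23, 4): x_2 = 23·23 + 33·4·4 = 1057; y_2 = 23·4 + 4·23 = 184.
  From (x_2, y_2) = (1057, 184): x_3 = 23·1057 + 33·4·184 = 48599; y_3 = 23·184 + 4·1057 = 8460.
Step 3: Verify x_3² - 33·y_3² = 2361862801 - 2361862800 = 1 (should be 1). ✓

(x_1, y_1) = (23, 4); (x_3, y_3) = (48599, 8460).


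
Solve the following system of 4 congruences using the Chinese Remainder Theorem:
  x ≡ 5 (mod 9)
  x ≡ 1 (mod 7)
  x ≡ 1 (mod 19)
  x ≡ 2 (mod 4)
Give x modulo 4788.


Product of moduli M = 9 · 7 · 19 · 4 = 4788.
Merge one congruence at a time:
  Start: x ≡ 5 (mod 9).
  Combine with x ≡ 1 (mod 7); new modulus lcm = 63.
    Write x = 5 + 9·t and substitute into x ≡ 1 (mod 7): 9·t ≡ 1 − 5 = -4 (mod 7).
    Reduce coefficients mod 7: 2·t ≡ 3 (mod 7).
    The inverse of 2 mod 7 is 4 (since 2·4 = 8 = 1·7 + 1), so t ≡ 4·3 = 12 ≡ 5 (mod 7).
    Then x = 5 + 9·5 = 50, valid modulo lcm(9, 7) = 63: x ≡ 50 (mod 63).
  Combine with x ≡ 1 (mod 19); new modulus lcm = 1197.
    Write x = 50 + 63·t and substitute into x ≡ 1 (mod 19): 63·t ≡ 1 − 50 = -49 (mod 19).
    Reduce coefficients mod 19: 6·t ≡ 8 (mod 19).
    The inverse of 6 mod 19 is 16 (since 6·16 = 96 = 5·19 + 1), so t ≡ 16·8 = 128 ≡ 14 (mod 19).
    Then x = 50 + 63·14 = 932, valid modulo lcm(63, 19) = 1197: x ≡ 932 (mod 1197).
  Combine with x ≡ 2 (mod 4); new modulus lcm = 4788.
    Write x = 932 + 1197·t and substitute into x ≡ 2 (mod 4): 1197·t ≡ 2 − 932 = -930 (mod 4).
    Reduce coefficients mod 4: 1·t ≡ 2 (mod 4).
    So t ≡ 2 (mod 4).
    Then x = 932 + 1197·2 = 3326, valid modulo lcm(1197, 4) = 4788: x ≡ 3326 (mod 4788).
Verify against each original: 3326 mod 9 = 5, 3326 mod 7 = 1, 3326 mod 19 = 1, 3326 mod 4 = 2.

x ≡ 3326 (mod 4788).


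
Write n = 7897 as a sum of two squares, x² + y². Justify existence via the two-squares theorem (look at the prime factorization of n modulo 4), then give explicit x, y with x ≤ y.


Step 1: Factor n = 7897 = 53 · 149.
Step 2: Check the mod-4 condition on each prime factor: 53 ≡ 1 (mod 4), exponent 1; 149 ≡ 1 (mod 4), exponent 1.
All primes ≡ 3 (mod 4) appear to even exponent (or don't appear), so by the two-squares theorem n IS expressible as a sum of two squares.
Step 3: Build a representation. Here n = 53 · 149 is a product of primes ≡ 1 (mod 4). Each prime p ≡ 1 (mod 4) is itself a sum of two squares; find a² by testing p − a² for a perfect square:
  53: 53 − 1² = 52, 53 − 2² = 49 = 7² ⇒ 53 = 2² + 7².
  149: 149 − 1² = 148, 149 − 2² = 145, 149 − 3² = 140, 149 − 4² = 133, 149 − 5² = 124, 149 − 6² = 113, 149 − 7² = 100 = 10² ⇒ 149 = 7² + 10².
  Combine using the Brahmagupta–Fibonacci identity (a² + b²)(c² + d²) = (ac − bd)² + (ad + bc)² = (ac + bd)² + (ad − bc)²:
  53 · 149 = 7897: from (2² + 7²)(7² + 10²), take (2·7 − 7·10, 2·10 + 7·7) = (14 − 70, 20 + 49) = (-56, 69); dropping signs (only squares matter) gives (56, 69); check 56² + 69² = 3136 + 4761 = 7897 ✓.
Step 4: Order so x ≤ y and verify: 56² + 69² = 3136 + 4761 = 7897 = n. ✓

n = 7897 = 56² + 69² (one valid representation with x ≤ y).


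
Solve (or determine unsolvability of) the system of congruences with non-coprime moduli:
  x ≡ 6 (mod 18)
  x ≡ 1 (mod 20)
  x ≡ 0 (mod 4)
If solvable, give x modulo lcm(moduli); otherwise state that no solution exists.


Moduli 18, 20, 4 are not pairwise coprime, so CRT works modulo lcm(m_i) when all pairwise compatibility conditions hold.
Pairwise compatibility: gcd(m_i, m_j) must divide a_i - a_j for every pair.
Merge one congruence at a time:
  Start: x ≡ 6 (mod 18).
  Combine with x ≡ 1 (mod 20): gcd(18, 20) = 2, and 1 - 6 = -5 is NOT divisible by 2.
    ⇒ system is inconsistent (no integer solution).

No solution (the system is inconsistent).


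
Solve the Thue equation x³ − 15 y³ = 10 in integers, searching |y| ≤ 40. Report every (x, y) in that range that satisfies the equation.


The equation is x³ - 15y³ = 10. For fixed y, x³ = 15·y³ + 10, so a solution requires the RHS to be a perfect cube.
Strategy: iterate y from -40 to 40, compute RHS = 15·y³ + 10, and check whether it is a (positive or negative) perfect cube.
Check small values of y:
  y = 0: RHS = 10 is not a perfect cube.
  y = 1: RHS = 25 is not a perfect cube.
  y = -1: RHS = -5 is not a perfect cube.
  y = 2: RHS = 130 is not a perfect cube.
  y = -2: RHS = -110 is not a perfect cube.
  y = 3: RHS = 415 is not a perfect cube.
  y = -3: RHS = -395 is not a perfect cube.
Continuing the search up to |y| = 40 finds no solutions either.
No (x, y) in the scanned range satisfies the equation.

No integer solutions with |y| ≤ 40.


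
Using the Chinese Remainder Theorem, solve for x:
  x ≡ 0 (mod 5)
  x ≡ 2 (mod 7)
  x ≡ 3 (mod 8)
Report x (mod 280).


Moduli 5, 7, 8 are pairwise coprime; by CRT there is a unique solution modulo M = 5 · 7 · 8 = 280.
Solve pairwise, accumulating the modulus:
  Start with x ≡ 0 (mod 5).
  Combine with x ≡ 2 (mod 7): since gcd(5, 7) = 1, we get a unique residue mod 35.
    Write x = 0 + 5·t and substitute into x ≡ 2 (mod 7): 5·t ≡ 2 − 0 = 2 (mod 7).
    The inverse of 5 mod 7 is 3 (since 5·3 = 15 = 2·7 + 1), so t ≡ 3·2 = 6 ≡ 6 (mod 7).
    Then x = 0 + 5·6 = 30, valid modulo lcm(5, 7) = 35: x ≡ 30 (mod 35).
  Combine with x ≡ 3 (mod 8): since gcd(35, 8) = 1, we get a unique residue mod 280.
    Write x = 30 + 35·t and substitute into x ≡ 3 (mod 8): 35·t ≡ 3 − 30 = -27 (mod 8).
    Reduce coefficients mod 8: 3·t ≡ 5 (mod 8).
    The inverse of 3 mod 8 is 3 (since 3·3 = 9 = 1·8 + 1), so t ≡ 3·5 = 15 ≡ 7 (mod 8).
    Then x = 30 + 35·7 = 275, valid modulo lcm(35, 8) = 280: x ≡ 275 (mod 280).
Verify: 275 mod 5 = 0 ✓, 275 mod 7 = 2 ✓, 275 mod 8 = 3 ✓.

x ≡ 275 (mod 280).


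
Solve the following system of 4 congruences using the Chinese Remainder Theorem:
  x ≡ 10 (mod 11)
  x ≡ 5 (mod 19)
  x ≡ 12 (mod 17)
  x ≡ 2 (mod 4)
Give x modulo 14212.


Product of moduli M = 11 · 19 · 17 · 4 = 14212.
Merge one congruence at a time:
  Start: x ≡ 10 (mod 11).
  Combine with x ≡ 5 (mod 19); new modulus lcm = 209.
    Write x = 10 + 11·t and substitute into x ≡ 5 (mod 19): 11·t ≡ 5 − 10 = -5 (mod 19).
    Reduce coefficients mod 19: 11·t ≡ 14 (mod 19).
    The inverse of 11 mod 19 is 7 (since 11·7 = 77 = 4·19 + 1), so t ≡ 7·14 = 98 ≡ 3 (mod 19).
    Then x = 10 + 11·3 = 43, valid modulo lcm(11, 19) = 209: x ≡ 43 (mod 209).
  Combine with x ≡ 12 (mod 17); new modulus lcm = 3553.
    Write x = 43 + 209·t and substitute into x ≡ 12 (mod 17): 209·t ≡ 12 − 43 = -31 (mod 17).
    Reduce coefficients mod 17: 5·t ≡ 3 (mod 17).
    The inverse of 5 mod 17 is 7 (since 5·7 = 35 = 2·17 + 1), so t ≡ 7·3 = 21 ≡ 4 (mod 17).
    Then x = 43 + 209·4 = 879, valid modulo lcm(209, 17) = 3553: x ≡ 879 (mod 3553).
  Combine with x ≡ 2 (mod 4); new modulus lcm = 14212.
    Write x = 879 + 3553·t and substitute into x ≡ 2 (mod 4): 3553·t ≡ 2 − 879 = -877 (mod 4).
    Reduce coefficients mod 4: 1·t ≡ 3 (mod 4).
    So t ≡ 3 (mod 4).
    Then x = 879 + 3553·3 = 11538, valid modulo lcm(3553, 4) = 14212: x ≡ 11538 (mod 14212).
Verify against each original: 11538 mod 11 = 10, 11538 mod 19 = 5, 11538 mod 17 = 12, 11538 mod 4 = 2.

x ≡ 11538 (mod 14212).


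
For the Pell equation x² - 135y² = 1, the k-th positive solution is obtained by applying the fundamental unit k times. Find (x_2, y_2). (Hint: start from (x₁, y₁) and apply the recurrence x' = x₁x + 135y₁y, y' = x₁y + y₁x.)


Step 1: Find the fundamental solution (x₁, y₁) of x² - 135y² = 1.
  Expand √135 as a continued fraction. a₀ = ⌊√135⌋ = 11; iterate m_{k+1} = d_k·a_k − m_k, d_{k+1} = (135 − m_{k+1}²)/d_k, a_{k+1} = ⌊(a₀ + m_{k+1})/d_{k+1}⌋ (starting m₀ = 0, d₀ = 1), with convergents p_k = a_k·p_{k-1} + p_{k-2}, q_k = a_k·q_{k-1} + q_{k-2} (p₋₁ = 1, q₋₁ = 0):
  k = 0: a₀ = 11; p₀/q₀ = 11/1; p₀² − 135·q₀² = 121 − 135 = -14.
  k = 1: m = 11, d = 14, a = ⌊(11 + 11)/14⌋ = 1; p/q = (1·11 + 1)/(1·1 + 0) = 12/1; p² − 135·q² = 144 − 135 = 9.
  k = 2: m = 3, d = 9, a = ⌊(11 + 3)/9⌋ = 1; p/q = (1·12 + 11)/(1·1 + 1) = 23/2; p² − 135·q² = 529 − 540 = -11.
  k = 3: m = 6, d = 11, a = ⌊(11 + 6)/11⌋ = 1; p/q = (1·23 + 12)/(1·2 + 1) = 35/3; p² − 135·q² = 1225 − 1215 = 10.
  k = 4: m = 5, d = 10, a = ⌊(11 + 5)/10⌋ = 1; p/q = (1·35 + 23)/(1·3 + 2) = 58/5; p² − 135·q² = 3364 − 3375 = -11.
  k = 5: m = 5, d = 11, a = ⌊(11 + 5)/11⌋ = 1; p/q = (1·58 + 35)/(1·5 + 3) = 93/8; p² − 135·q² = 8649 − 8640 = 9.
  k = 6: m = 6, d = 9, a = ⌊(11 + 6)/9⌋ = 1; p/q = (1·93 + 58)/(1·8 + 5) = 151/13; p² − 135·q² = 22801 − 22815 = -14.
  k = 7: m = 3, d = 14, a = ⌊(11 + 3)/14⌋ = 1; p/q = (1·151 + 93)/(1·13 + 8) = 244/21; p² − 135·q² = 59536 − 59535 = 1.
  The first convergent with p² − 135·q² = 1 gives the fundamental solution (x₁, y₁) = (244, 21).
Step 2: Apply the recurrence (x_{n+1}, y_{n+1}) = (x₁x_n + 135y₁y_n, x₁y_n + y₁x_n) repeatedly.
  From (x_1, y_1) = (244, 21): x_2 = 244·244 + 135·21·21 = 119071; y_2 = 244·21 + 21·244 = 10248.
Step 3: Verify x_2² - 135·y_2² = 14177903041 - 14177903040 = 1 (should be 1). ✓

(x_1, y_1) = (244, 21); (x_2, y_2) = (119071, 10248).


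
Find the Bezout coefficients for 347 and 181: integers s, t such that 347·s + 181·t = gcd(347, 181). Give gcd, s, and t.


Euclidean algorithm on (347, 181) — divide until remainder is 0:
  347 = 1 · 181 + 166
  181 = 1 · 166 + 15
  166 = 11 · 15 + 1
  15 = 15 · 1 + 0
gcd(347, 181) = 1.
Track Bezout coefficients alongside the remainders: start with r₀ = 347 = a·1 + b·0 (s = 1, t = 0) and r₁ = 181 = a·0 + b·1 (s = 0, t = 1); each new remainder r_{k+1} = r_{k-1} − q_k·r_k inherits s_{k+1} = s_{k-1} − q_k·s_k, t_{k+1} = t_{k-1} − q_k·t_k, so r_k = a·s_k + b·t_k at every step:
  q = 1: r = 166, s = 1 − 1·0 = 1, t = 0 − 1·1 = -1  (check: 347·1 + 181·(-1) = 166)
  q = 1: r = 15, s = 0 − 1·1 = -1, t = 1 − 1·(-1) = 2  (check: 347·(-1) + 181·2 = 15)
  q = 11: r = 1, s = 1 − 11·(-1) = 12, t = -1 − 11·2 = -23  (check: 347·12 + 181·(-23) = 1)
The row with r = 1 (the gcd) gives the Bezout coefficients s = 12, t = -23.
Result: 347 · (12) + 181 · (-23) = 1.

gcd(347, 181) = 1; s = 12, t = -23 (check: 347·12 + 181·(-23) = 1).


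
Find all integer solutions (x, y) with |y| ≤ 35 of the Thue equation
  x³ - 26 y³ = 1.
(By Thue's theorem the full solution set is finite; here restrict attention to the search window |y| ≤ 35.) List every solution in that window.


The equation is x³ - 26y³ = 1. For fixed y, x³ = 26·y³ + 1, so a solution requires the RHS to be a perfect cube.
Strategy: iterate y from -35 to 35, compute RHS = 26·y³ + 1, and check whether it is a (positive or negative) perfect cube.
Check small values of y:
  y = 0: RHS = 1 = (1)³ ⇒ x = 1 works.
  y = 1: RHS = 27 = (3)³ ⇒ x = 3 works.
  y = -1: RHS = -25 is not a perfect cube.
  y = 2: RHS = 209 is not a perfect cube.
  y = -2: RHS = -207 is not a perfect cube.
  y = 3: RHS = 703 is not a perfect cube.
  y = -3: RHS = -701 is not a perfect cube.
Continuing the search up to |y| = 35 finds no further solutions beyond those listed.
Collected solutions: (1, 0), (3, 1).

Solutions (with |y| ≤ 35): (1, 0), (3, 1).


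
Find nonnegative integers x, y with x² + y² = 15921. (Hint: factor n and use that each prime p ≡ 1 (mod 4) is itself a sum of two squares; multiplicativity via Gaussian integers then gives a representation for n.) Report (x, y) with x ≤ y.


Step 1: Factor n = 15921 = 3^2 · 29 · 61.
Step 2: Check the mod-4 condition on each prime factor: 3 ≡ 3 (mod 4), exponent 2 (must be even); 29 ≡ 1 (mod 4), exponent 1; 61 ≡ 1 (mod 4), exponent 1.
All primes ≡ 3 (mod 4) appear to even exponent (or don't appear), so by the two-squares theorem n IS expressible as a sum of two squares.
Step 3: Build a representation. Group n = k² · m with k = 3 and m = 29 · 61 = 1769 (a product of primes ≡ 1 (mod 4)); a representation of m scales to one of n via (k·x)² + (k·y)² = k²(x² + y²). Each prime p ≡ 1 (mod 4) is itself a sum of two squares; find a² by testing p − a² for a perfect square:
  29: 29 − 1² = 28, 29 − 2² = 25 = 5² ⇒ 29 = 2² + 5².
  61: 61 − 1² = 60, 61 − 2² = 57, 61 − 3² = 52, 61 − 4² = 45, 61 − 5² = 36 = 6² ⇒ 61 = 5² + 6².
  Combine using the Brahmagupta–Fibonacci identity (a² + b²)(c² + d²) = (ac − bd)² + (ad + bc)² = (ac + bd)² + (ad − bc)²:
  29 · 61 = 1769: from (2² + 5²)(5² + 6²), take (2·5 − 5·6, 2·6 + 5·5) = (10 − 30, 12 + 25) = (-20, 37); dropping signs (only squares matter) gives (20, 37); check 20² + 37² = 400 + 1369 = 1769 ✓.
  Scale by k = 3: (3·20, 3·37) = (60, 111).
Step 4: Order so x ≤ y and verify: 60² + 111² = 3600 + 12321 = 15921 = n. ✓

n = 15921 = 60² + 111² (one valid representation with x ≤ y).


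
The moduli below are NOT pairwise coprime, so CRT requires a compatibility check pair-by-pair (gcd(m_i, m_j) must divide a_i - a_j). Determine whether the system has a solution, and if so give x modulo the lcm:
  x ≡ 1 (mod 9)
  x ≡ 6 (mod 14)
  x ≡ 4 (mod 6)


Moduli 9, 14, 6 are not pairwise coprime, so CRT works modulo lcm(m_i) when all pairwise compatibility conditions hold.
Pairwise compatibility: gcd(m_i, m_j) must divide a_i - a_j for every pair.
Merge one congruence at a time:
  Start: x ≡ 1 (mod 9).
  Combine with x ≡ 6 (mod 14): gcd(9, 14) = 1; 6 - 1 = 5, which IS divisible by 1, so compatible.
    Write x = 1 + 9·t and substitute into x ≡ 6 (mod 14): 9·t ≡ 6 − 1 = 5 (mod 14).
    The inverse of 9 mod 14 is 11 (since 9·11 = 99 = 7·14 + 1), so t ≡ 11·5 = 55 ≡ 13 (mod 14).
    Then x = 1 + 9·13 = 118, valid modulo lcm(9, 14) = 126: x ≡ 118 (mod 126).
  Combine with x ≡ 4 (mod 6): gcd(126, 6) = 6; 4 - 118 = -114, which IS divisible by 6, so compatible.
    Write x = 118 + 126·t and substitute into x ≡ 4 (mod 6): 126·t ≡ 4 − 118 = -114 (mod 6).
    Divide the congruence (and modulus) by g = 6: 21·t ≡ -19 (mod 1).
    Modulo 1 every t works; take t = 0.
    Then x = 118 + 126·0 = 118, valid modulo lcm(126, 6) = 126: x ≡ 118 (mod 126).
Verify: 118 mod 9 = 1, 118 mod 14 = 6, 118 mod 6 = 4.

x ≡ 118 (mod 126).


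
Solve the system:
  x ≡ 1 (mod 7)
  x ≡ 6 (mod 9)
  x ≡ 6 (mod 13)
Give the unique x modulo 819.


Moduli 7, 9, 13 are pairwise coprime; by CRT there is a unique solution modulo M = 7 · 9 · 13 = 819.
Solve pairwise, accumulating the modulus:
  Start with x ≡ 1 (mod 7).
  Combine with x ≡ 6 (mod 9): since gcd(7, 9) = 1, we get a unique residue mod 63.
    Write x = 1 + 7·t and substitute into x ≡ 6 (mod 9): 7·t ≡ 6 − 1 = 5 (mod 9).
    The inverse of 7 mod 9 is 4 (since 7·4 = 28 = 3·9 + 1), so t ≡ 4·5 = 20 ≡ 2 (mod 9).
    Then x = 1 + 7·2 = 15, valid modulo lcm(7, 9) = 63: x ≡ 15 (mod 63).
  Combine with x ≡ 6 (mod 13): since gcd(63, 13) = 1, we get a unique residue mod 819.
    Write x = 15 + 63·t and substitute into x ≡ 6 (mod 13): 63·t ≡ 6 − 15 = -9 (mod 13).
    Reduce coefficients mod 13: 11·t ≡ 4 (mod 13).
    The inverse of 11 mod 13 is 6 (since 11·6 = 66 = 5·13 + 1), so t ≡ 6·4 = 24 ≡ 11 (mod 13).
    Then x = 15 + 63·11 = 708, valid modulo lcm(63, 13) = 819: x ≡ 708 (mod 819).
Verify: 708 mod 7 = 1 ✓, 708 mod 9 = 6 ✓, 708 mod 13 = 6 ✓.

x ≡ 708 (mod 819).


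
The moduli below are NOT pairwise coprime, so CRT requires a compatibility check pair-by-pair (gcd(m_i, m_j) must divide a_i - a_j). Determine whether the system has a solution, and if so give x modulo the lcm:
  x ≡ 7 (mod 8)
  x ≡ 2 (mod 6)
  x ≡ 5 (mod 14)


Moduli 8, 6, 14 are not pairwise coprime, so CRT works modulo lcm(m_i) when all pairwise compatibility conditions hold.
Pairwise compatibility: gcd(m_i, m_j) must divide a_i - a_j for every pair.
Merge one congruence at a time:
  Start: x ≡ 7 (mod 8).
  Combine with x ≡ 2 (mod 6): gcd(8, 6) = 2, and 2 - 7 = -5 is NOT divisible by 2.
    ⇒ system is inconsistent (no integer solution).

No solution (the system is inconsistent).


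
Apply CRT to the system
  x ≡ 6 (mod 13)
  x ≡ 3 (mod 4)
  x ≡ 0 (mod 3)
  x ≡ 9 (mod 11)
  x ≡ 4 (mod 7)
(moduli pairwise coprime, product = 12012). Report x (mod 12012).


Product of moduli M = 13 · 4 · 3 · 11 · 7 = 12012.
Merge one congruence at a time:
  Start: x ≡ 6 (mod 13).
  Combine with x ≡ 3 (mod 4); new modulus lcm = 52.
    Write x = 6 + 13·t and substitute into x ≡ 3 (mod 4): 13·t ≡ 3 − 6 = -3 (mod 4).
    Reduce coefficients mod 4: 1·t ≡ 1 (mod 4).
    So t ≡ 1 (mod 4).
    Then x = 6 + 13·1 = 19, valid modulo lcm(13, 4) = 52: x ≡ 19 (mod 52).
  Combine with x ≡ 0 (mod 3); new modulus lcm = 156.
    Write x = 19 + 52·t and substitute into x ≡ 0 (mod 3): 52·t ≡ 0 − 19 = -19 (mod 3).
    Reduce coefficients mod 3: 1·t ≡ 2 (mod 3).
    So t ≡ 2 (mod 3).
    Then x = 19 + 52·2 = 123, valid modulo lcm(52, 3) = 156: x ≡ 123 (mod 156).
  Combine with x ≡ 9 (mod 11); new modulus lcm = 1716.
    Write x = 123 + 156·t and substitute into x ≡ 9 (mod 11): 156·t ≡ 9 − 123 = -114 (mod 11).
    Reduce coefficients mod 11: 2·t ≡ 7 (mod 11).
    The inverse of 2 mod 11 is 6 (since 2·6 = 12 = 1·11 + 1), so t ≡ 6·7 = 42 ≡ 9 (mod 11).
    Then x = 123 + 156·9 = 1527, valid modulo lcm(156, 11) = 1716: x ≡ 1527 (mod 1716).
  Combine with x ≡ 4 (mod 7); new modulus lcm = 12012.
    Write x = 1527 + 1716·t and substitute into x ≡ 4 (mod 7): 1716·t ≡ 4 − 1527 = -1523 (mod 7).
    Reduce coefficients mod 7: 1·t ≡ 3 (mod 7).
    So t ≡ 3 (mod 7).
    Then x = 1527 + 1716·3 = 6675, valid modulo lcm(1716, 7) = 12012: x ≡ 6675 (mod 12012).
Verify against each original: 6675 mod 13 = 6, 6675 mod 4 = 3, 6675 mod 3 = 0, 6675 mod 11 = 9, 6675 mod 7 = 4.

x ≡ 6675 (mod 12012).


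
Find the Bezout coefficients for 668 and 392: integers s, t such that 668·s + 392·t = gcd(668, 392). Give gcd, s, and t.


Euclidean algorithm on (668, 392) — divide until remainder is 0:
  668 = 1 · 392 + 276
  392 = 1 · 276 + 116
  276 = 2 · 116 + 44
  116 = 2 · 44 + 28
  44 = 1 · 28 + 16
  28 = 1 · 16 + 12
  16 = 1 · 12 + 4
  12 = 3 · 4 + 0
gcd(668, 392) = 4.
Track Bezout coefficients alongside the remainders: start with r₀ = 668 = a·1 + b·0 (s = 1, t = 0) and r₁ = 392 = a·0 + b·1 (s = 0, t = 1); each new remainder r_{k+1} = r_{k-1} − q_k·r_k inherits s_{k+1} = s_{k-1} − q_k·s_k, t_{k+1} = t_{k-1} − q_k·t_k, so r_k = a·s_k + b·t_k at every step:
  q = 1: r = 276, s = 1 − 1·0 = 1, t = 0 − 1·1 = -1  (check: 668·1 + 392·(-1) = 276)
  q = 1: r = 116, s = 0 − 1·1 = -1, t = 1 − 1·(-1) = 2  (check: 668·(-1) + 392·2 = 116)
  q = 2: r = 44, s = 1 − 2·(-1) = 3, t = -1 − 2·2 = -5  (check: 668·3 + 392·(-5) = 44)
  q = 2: r = 28, s = -1 − 2·3 = -7, t = 2 − 2·(-5) = 12  (check: 668·(-7) + 392·12 = 28)
  q = 1: r = 16, s = 3 − 1·(-7) = 10, t = -5 − 1·12 = -17  (check: 668·10 + 392·(-17) = 16)
  q = 1: r = 12, s = -7 − 1·10 = -17, t = 12 − 1·(-17) = 29  (check: 668·(-17) + 392·29 = 12)
  q = 1: r = 4, s = 10 − 1·(-17) = 27, t = -17 − 1·29 = -46  (check: 668·27 + 392·(-46) = 4)
The row with r = 4 (the gcd) gives the Bezout coefficients s = 27, t = -46.
Result: 668 · (27) + 392 · (-46) = 4.

gcd(668, 392) = 4; s = 27, t = -46 (check: 668·27 + 392·(-46) = 4).


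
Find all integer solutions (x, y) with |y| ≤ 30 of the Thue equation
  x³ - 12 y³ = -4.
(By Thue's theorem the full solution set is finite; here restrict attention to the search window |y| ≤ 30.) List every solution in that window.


The equation is x³ - 12y³ = -4. For fixed y, x³ = 12·y³ − 4, so a solution requires the RHS to be a perfect cube.
Strategy: iterate y from -30 to 30, compute RHS = 12·y³ − 4, and check whether it is a (positive or negative) perfect cube.
Check small values of y:
  y = 0: RHS = -4 is not a perfect cube.
  y = 1: RHS = 8 = (2)³ ⇒ x = 2 works.
  y = -1: RHS = -16 is not a perfect cube.
  y = 2: RHS = 92 is not a perfect cube.
  y = -2: RHS = -100 is not a perfect cube.
  y = 3: RHS = 320 is not a perfect cube.
  y = -3: RHS = -328 is not a perfect cube.
Continuing the search up to |y| = 30 finds no further solutions beyond those listed.
Collected solutions: (2, 1).

Solutions (with |y| ≤ 30): (2, 1).


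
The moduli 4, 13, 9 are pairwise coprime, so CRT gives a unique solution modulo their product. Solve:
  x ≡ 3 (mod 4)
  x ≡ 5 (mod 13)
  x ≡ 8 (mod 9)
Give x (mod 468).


Moduli 4, 13, 9 are pairwise coprime; by CRT there is a unique solution modulo M = 4 · 13 · 9 = 468.
Solve pairwise, accumulating the modulus:
  Start with x ≡ 3 (mod 4).
  Combine with x ≡ 5 (mod 13): since gcd(4, 13) = 1, we get a unique residue mod 52.
    Write x = 3 + 4·t and substitute into x ≡ 5 (mod 13): 4·t ≡ 5 − 3 = 2 (mod 13).
    The inverse of 4 mod 13 is 10 (since 4·10 = 40 = 3·13 + 1), so t ≡ 10·2 = 20 ≡ 7 (mod 13).
    Then x = 3 + 4·7 = 31, valid modulo lcm(4, 13) = 52: x ≡ 31 (mod 52).
  Combine with x ≡ 8 (mod 9): since gcd(52, 9) = 1, we get a unique residue mod 468.
    Write x = 31 + 52·t and substitute into x ≡ 8 (mod 9): 52·t ≡ 8 − 31 = -23 (mod 9).
    Reduce coefficients mod 9: 7·t ≡ 4 (mod 9).
    The inverse of 7 mod 9 is 4 (since 7·4 = 28 = 3·9 + 1), so t ≡ 4·4 = 16 ≡ 7 (mod 9).
    Then x = 31 + 52·7 = 395, valid modulo lcm(52, 9) = 468: x ≡ 395 (mod 468).
Verify: 395 mod 4 = 3 ✓, 395 mod 13 = 5 ✓, 395 mod 9 = 8 ✓.

x ≡ 395 (mod 468).


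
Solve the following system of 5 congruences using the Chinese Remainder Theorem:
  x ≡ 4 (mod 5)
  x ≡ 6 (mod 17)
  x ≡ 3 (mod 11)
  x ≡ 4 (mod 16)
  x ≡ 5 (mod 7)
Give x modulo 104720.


Product of moduli M = 5 · 17 · 11 · 16 · 7 = 104720.
Merge one congruence at a time:
  Start: x ≡ 4 (mod 5).
  Combine with x ≡ 6 (mod 17); new modulus lcm = 85.
    Write x = 4 + 5·t and substitute into x ≡ 6 (mod 17): 5·t ≡ 6 − 4 = 2 (mod 17).
    The inverse of 5 mod 17 is 7 (since 5·7 = 35 = 2·17 + 1), so t ≡ 7·2 = 14 ≡ 14 (mod 17).
    Then x = 4 + 5·14 = 74, valid modulo lcm(5, 17) = 85: x ≡ 74 (mod 85).
  Combine with x ≡ 3 (mod 11); new modulus lcm = 935.
    Write x = 74 + 85·t and substitute into x ≡ 3 (mod 11): 85·t ≡ 3 − 74 = -71 (mod 11).
    Reduce coefficients mod 11: 8·t ≡ 6 (mod 11).
    The inverse of 8 mod 11 is 7 (since 8·7 = 56 = 5·11 + 1), so t ≡ 7·6 = 42 ≡ 9 (mod 11).
    Then x = 74 + 85·9 = 839, valid modulo lcm(85, 11) = 935: x ≡ 839 (mod 935).
  Combine with x ≡ 4 (mod 16); new modulus lcm = 14960.
    Write x = 839 + 935·t and substitute into x ≡ 4 (mod 16): 935·t ≡ 4 − 839 = -835 (mod 16).
    Reduce coefficients mod 16: 7·t ≡ 13 (mod 16).
    The inverse of 7 mod 16 is 7 (since 7·7 = 49 = 3·16 + 1), so t ≡ 7·13 = 91 ≡ 11 (mod 16).
    Then x = 839 + 935·11 = 11124, valid modulo lcm(935, 16) = 14960: x ≡ 11124 (mod 14960).
  Combine with x ≡ 5 (mod 7); new modulus lcm = 104720.
    Write x = 11124 + 14960·t and substitute into x ≡ 5 (mod 7): 14960·t ≡ 5 − 11124 = -11119 (mod 7).
    Reduce coefficients mod 7: 1·t ≡ 4 (mod 7).
    So t ≡ 4 (mod 7).
    Then x = 11124 + 14960·4 = 70964, valid modulo lcm(14960, 7) = 104720: x ≡ 70964 (mod 104720).
Verify against each original: 70964 mod 5 = 4, 70964 mod 17 = 6, 70964 mod 11 = 3, 70964 mod 16 = 4, 70964 mod 7 = 5.

x ≡ 70964 (mod 104720).


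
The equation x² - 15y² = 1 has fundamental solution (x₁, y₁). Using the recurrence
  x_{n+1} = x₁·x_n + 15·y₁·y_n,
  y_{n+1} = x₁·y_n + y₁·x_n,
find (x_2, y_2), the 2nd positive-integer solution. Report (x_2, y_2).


Step 1: Find the fundamental solution (x₁, y₁) of x² - 15y² = 1.
  Expand √15 as a continued fraction. a₀ = ⌊√15⌋ = 3; iterate m_{k+1} = d_k·a_k − m_k, d_{k+1} = (15 − m_{k+1}²)/d_k, a_{k+1} = ⌊(a₀ + m_{k+1})/d_{k+1}⌋ (starting m₀ = 0, d₀ = 1), with convergents p_k = a_k·p_{k-1} + p_{k-2}, q_k = a_k·q_{k-1} + q_{k-2} (p₋₁ = 1, q₋₁ = 0):
  k = 0: a₀ = 3; p₀/q₀ = 3/1; p₀² − 15·q₀² = 9 − 15 = -6.
  k = 1: m = 3, d = 6, a = ⌊(3 + 3)/6⌋ = 1; p/q = (1·3 + 1)/(1·1 + 0) = 4/1; p² − 15·q² = 16 − 15 = 1.
  The first convergent with p² − 15·q² = 1 gives the fundamental solution (x₁, y₁) = (4, 1).
Step 2: Apply the recurrence (x_{n+1}, y_{n+1}) = (x₁x_n + 15y₁y_n, x₁y_n + y₁x_n) repeatedly.
  From (x_1, y_1) = (4, 1): x_2 = 4·4 + 15·1·1 = 31; y_2 = 4·1 + 1·4 = 8.
Step 3: Verify x_2² - 15·y_2² = 961 - 960 = 1 (should be 1). ✓

(x_1, y_1) = (4, 1); (x_2, y_2) = (31, 8).


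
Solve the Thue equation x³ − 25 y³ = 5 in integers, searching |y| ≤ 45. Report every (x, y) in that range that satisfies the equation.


The equation is x³ - 25y³ = 5. For fixed y, x³ = 25·y³ + 5, so a solution requires the RHS to be a perfect cube.
Strategy: iterate y from -45 to 45, compute RHS = 25·y³ + 5, and check whether it is a (positive or negative) perfect cube.
Check small values of y:
  y = 0: RHS = 5 is not a perfect cube.
  y = 1: RHS = 30 is not a perfect cube.
  y = -1: RHS = -20 is not a perfect cube.
  y = 2: RHS = 205 is not a perfect cube.
  y = -2: RHS = -195 is not a perfect cube.
  y = 3: RHS = 680 is not a perfect cube.
  y = -3: RHS = -670 is not a perfect cube.
Continuing the search up to |y| = 45 finds no solutions either.
No (x, y) in the scanned range satisfies the equation.

No integer solutions with |y| ≤ 45.


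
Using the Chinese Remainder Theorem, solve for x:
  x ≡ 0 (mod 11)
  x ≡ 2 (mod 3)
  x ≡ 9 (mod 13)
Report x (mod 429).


Moduli 11, 3, 13 are pairwise coprime; by CRT there is a unique solution modulo M = 11 · 3 · 13 = 429.
Solve pairwise, accumulating the modulus:
  Start with x ≡ 0 (mod 11).
  Combine with x ≡ 2 (mod 3): since gcd(11, 3) = 1, we get a unique residue mod 33.
    Write x = 0 + 11·t and substitute into x ≡ 2 (mod 3): 11·t ≡ 2 − 0 = 2 (mod 3).
    Reduce coefficients mod 3: 2·t ≡ 2 (mod 3).
    The inverse of 2 mod 3 is 2 (since 2·2 = 4 = 1·3 + 1), so t ≡ 2·2 = 4 ≡ 1 (mod 3).
    Then x = 0 + 11·1 = 11, valid modulo lcm(11, 3) = 33: x ≡ 11 (mod 33).
  Combine with x ≡ 9 (mod 13): since gcd(33, 13) = 1, we get a unique residue mod 429.
    Write x = 11 + 33·t and substitute into x ≡ 9 (mod 13): 33·t ≡ 9 − 11 = -2 (mod 13).
    Reduce coefficients mod 13: 7·t ≡ 11 (mod 13).
    The inverse of 7 mod 13 is 2 (since 7·2 = 14 = 1·13 + 1), so t ≡ 2·11 = 22 ≡ 9 (mod 13).
    Then x = 11 + 33·9 = 308, valid modulo lcm(33, 13) = 429: x ≡ 308 (mod 429).
Verify: 308 mod 11 = 0 ✓, 308 mod 3 = 2 ✓, 308 mod 13 = 9 ✓.

x ≡ 308 (mod 429).


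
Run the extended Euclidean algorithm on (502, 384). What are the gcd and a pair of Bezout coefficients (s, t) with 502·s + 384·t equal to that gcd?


Euclidean algorithm on (502, 384) — divide until remainder is 0:
  502 = 1 · 384 + 118
  384 = 3 · 118 + 30
  118 = 3 · 30 + 28
  30 = 1 · 28 + 2
  28 = 14 · 2 + 0
gcd(502, 384) = 2.
Track Bezout coefficients alongside the remainders: start with r₀ = 502 = a·1 + b·0 (s = 1, t = 0) and r₁ = 384 = a·0 + b·1 (s = 0, t = 1); each new remainder r_{k+1} = r_{k-1} − q_k·r_k inherits s_{k+1} = s_{k-1} − q_k·s_k, t_{k+1} = t_{k-1} − q_k·t_k, so r_k = a·s_k + b·t_k at every step:
  q = 1: r = 118, s = 1 − 1·0 = 1, t = 0 − 1·1 = -1  (check: 502·1 + 384·(-1) = 118)
  q = 3: r = 30, s = 0 − 3·1 = -3, t = 1 − 3·(-1) = 4  (check: 502·(-3) + 384·4 = 30)
  q = 3: r = 28, s = 1 − 3·(-3) = 10, t = -1 − 3·4 = -13  (check: 502·10 + 384·(-13) = 28)
  q = 1: r = 2, s = -3 − 1·10 = -13, t = 4 − 1·(-13) = 17  (check: 502·(-13) + 384·17 = 2)
The row with r = 2 (the gcd) gives the Bezout coefficients s = -13, t = 17.
Result: 502 · (-13) + 384 · (17) = 2.

gcd(502, 384) = 2; s = -13, t = 17 (check: 502·(-13) + 384·17 = 2).


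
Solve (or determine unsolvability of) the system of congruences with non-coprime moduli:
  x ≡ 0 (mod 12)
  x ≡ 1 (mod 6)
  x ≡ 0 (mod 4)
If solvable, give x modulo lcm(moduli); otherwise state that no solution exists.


Moduli 12, 6, 4 are not pairwise coprime, so CRT works modulo lcm(m_i) when all pairwise compatibility conditions hold.
Pairwise compatibility: gcd(m_i, m_j) must divide a_i - a_j for every pair.
Merge one congruence at a time:
  Start: x ≡ 0 (mod 12).
  Combine with x ≡ 1 (mod 6): gcd(12, 6) = 6, and 1 - 0 = 1 is NOT divisible by 6.
    ⇒ system is inconsistent (no integer solution).

No solution (the system is inconsistent).


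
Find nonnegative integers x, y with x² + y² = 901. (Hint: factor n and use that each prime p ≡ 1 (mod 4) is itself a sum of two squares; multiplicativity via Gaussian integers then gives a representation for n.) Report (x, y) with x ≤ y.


Step 1: Factor n = 901 = 17 · 53.
Step 2: Check the mod-4 condition on each prime factor: 17 ≡ 1 (mod 4), exponent 1; 53 ≡ 1 (mod 4), exponent 1.
All primes ≡ 3 (mod 4) appear to even exponent (or don't appear), so by the two-squares theorem n IS expressible as a sum of two squares.
Step 3: Build a representation. Here n = 17 · 53 is a product of primes ≡ 1 (mod 4). Each prime p ≡ 1 (mod 4) is itself a sum of two squares; find a² by testing p − a² for a perfect square:
  17: 17 − 1² = 16 = 4² ⇒ 17 = 1² + 4².
  53: 53 − 1² = 52, 53 − 2² = 49 = 7² ⇒ 53 = 2² + 7².
  Combine using the Brahmagupta–Fibonacci identity (a² + b²)(c² + d²) = (ac − bd)² + (ad + bc)² = (ac + bd)² + (ad − bc)²:
  17 · 53 = 901: from (1² + 4²)(2² + 7²), take (1·2 − 4·7, 1·7 + 4·2) = (2 − 28, 7 + 8) = (-26, 15); dropping signs (only squares matter) gives (26, 15); check 26² + 15² = 676 + 225 = 901 ✓.
Step 4: Order so x ≤ y and verify: 15² + 26² = 225 + 676 = 901 = n. ✓

n = 901 = 15² + 26² (one valid representation with x ≤ y).


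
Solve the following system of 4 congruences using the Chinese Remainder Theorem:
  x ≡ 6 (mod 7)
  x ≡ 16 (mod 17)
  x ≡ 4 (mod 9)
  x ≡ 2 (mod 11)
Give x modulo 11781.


Product of moduli M = 7 · 17 · 9 · 11 = 11781.
Merge one congruence at a time:
  Start: x ≡ 6 (mod 7).
  Combine with x ≡ 16 (mod 17); new modulus lcm = 119.
    Write x = 6 + 7·t and substitute into x ≡ 16 (mod 17): 7·t ≡ 16 − 6 = 10 (mod 17).
    The inverse of 7 mod 17 is 5 (since 7·5 = 35 = 2·17 + 1), so t ≡ 5·10 = 50 ≡ 16 (mod 17).
    Then x = 6 + 7·16 = 118, valid modulo lcm(7, 17) = 119: x ≡ 118 (mod 119).
  Combine with x ≡ 4 (mod 9); new modulus lcm = 1071.
    Write x = 118 + 119·t and substitute into x ≡ 4 (mod 9): 119·t ≡ 4 − 118 = -114 (mod 9).
    Reduce coefficients mod 9: 2·t ≡ 3 (mod 9).
    The inverse of 2 mod 9 is 5 (since 2·5 = 10 = 1·9 + 1), so t ≡ 5·3 = 15 ≡ 6 (mod 9).
    Then x = 118 + 119·6 = 832, valid modulo lcm(119, 9) = 1071: x ≡ 832 (mod 1071).
  Combine with x ≡ 2 (mod 11); new modulus lcm = 11781.
    Write x = 832 + 1071·t and substitute into x ≡ 2 (mod 11): 1071·t ≡ 2 − 832 = -830 (mod 11).
    Reduce coefficients mod 11: 4·t ≡ 6 (mod 11).
    The inverse of 4 mod 11 is 3 (since 4·3 = 12 = 1·11 + 1), so t ≡ 3·6 = 18 ≡ 7 (mod 11).
    Then x = 832 + 1071·7 = 8329, valid modulo lcm(1071, 11) = 11781: x ≡ 8329 (mod 11781).
Verify against each original: 8329 mod 7 = 6, 8329 mod 17 = 16, 8329 mod 9 = 4, 8329 mod 11 = 2.

x ≡ 8329 (mod 11781).
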